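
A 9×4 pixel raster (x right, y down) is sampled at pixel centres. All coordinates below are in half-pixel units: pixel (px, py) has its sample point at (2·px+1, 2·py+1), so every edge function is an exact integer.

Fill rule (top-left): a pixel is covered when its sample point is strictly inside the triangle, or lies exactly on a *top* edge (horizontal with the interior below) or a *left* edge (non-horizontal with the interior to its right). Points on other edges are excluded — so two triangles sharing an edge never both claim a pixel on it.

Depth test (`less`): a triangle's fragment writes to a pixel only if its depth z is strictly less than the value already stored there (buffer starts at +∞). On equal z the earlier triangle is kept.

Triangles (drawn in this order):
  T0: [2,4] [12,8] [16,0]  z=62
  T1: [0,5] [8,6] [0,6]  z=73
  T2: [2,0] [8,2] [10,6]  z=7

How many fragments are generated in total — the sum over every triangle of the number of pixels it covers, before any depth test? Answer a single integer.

T0:
  2·area = 96  (B↔C swapped to make it positive)
  edge (2, 4)→(16, 0): d=(14,-4) top-left  bias=+0
  edge (16, 0)→(12, 8): d=(-4,8) right/bottom  bias=-1
  edge (12, 8)→(2, 4): d=(-10,-4) top-left  bias=+0
    (6,0)@(13, 1): e=[2,20,74] → █
    (7,0)@(15, 1): e=[10,4,82] → █
    (8,0)@(17, 1): e=[18,-12,90] → ·
    (3,1)@(7, 3): e=[6,60,30] → █
    (4,1)@(9, 3): e=[14,44,38] → █
    (5,1)@(11, 3): e=[22,28,46] → █
    (7,1)@(15, 3): e=[38,-4,62] → ·
    (2,2)@(5, 5): e=[26,68,2] → █
    (7,2)@(15, 5): e=[66,-12,42] → ·
    (2,3)@(5, 7): e=[54,60,-18] → ·
    (3,3)@(7, 7): e=[62,44,-10] → ·
    (4,3)@(9, 7): e=[70,28,-2] → ·
  covered (12 px):
    · · · · · · █ █ ·
    · · · █ █ █ █ · ·
    · · █ █ █ █ █ · ·
    · · · · · █ · · ·
T1:
  2·area = 8
  edge (0, 5)→(8, 6): d=(8,1) right/bottom  bias=-1
  edge (8, 6)→(0, 6): d=(-8,0) right/bottom  bias=-1
  edge (0, 6)→(0, 5): d=(0,-1) top-left  bias=+0
  covered (0 px):
    · · · · · · · · ·
    · · · · · · · · ·
    · · · · · · · · ·
    · · · · · · · · ·
T2:
  2·area = 20
  edge (2, 0)→(8, 2): d=(6,2) right/bottom  bias=-1
  edge (8, 2)→(10, 6): d=(2,4) right/bottom  bias=-1
  edge (10, 6)→(2, 0): d=(-8,-6) top-left  bias=+0
    (2,0)@(5, 1): e=[0,10,10] → ·  [on edge]
    (3,1)@(7, 3): e=[8,6,6] → █
    (4,1)@(9, 3): e=[4,-2,18] → ·
    (5,1)@(11, 3): e=[0,-10,30] → ·  [on edge]
    (3,2)@(7, 5): e=[20,10,-10] → ·
    (4,2)@(9, 5): e=[16,2,2] → █
    (5,2)@(11, 5): e=[12,-6,14] → ·
    (8,2)@(17, 5): e=[0,-30,50] → ·  [on edge]
    (4,3)@(9, 7): e=[28,6,-14] → ·
  covered (2 px):
    · · · · · · · · ·
    · · · █ · · · · ·
    · · · · █ · · · ·
    · · · · · · · · ·

Final: 14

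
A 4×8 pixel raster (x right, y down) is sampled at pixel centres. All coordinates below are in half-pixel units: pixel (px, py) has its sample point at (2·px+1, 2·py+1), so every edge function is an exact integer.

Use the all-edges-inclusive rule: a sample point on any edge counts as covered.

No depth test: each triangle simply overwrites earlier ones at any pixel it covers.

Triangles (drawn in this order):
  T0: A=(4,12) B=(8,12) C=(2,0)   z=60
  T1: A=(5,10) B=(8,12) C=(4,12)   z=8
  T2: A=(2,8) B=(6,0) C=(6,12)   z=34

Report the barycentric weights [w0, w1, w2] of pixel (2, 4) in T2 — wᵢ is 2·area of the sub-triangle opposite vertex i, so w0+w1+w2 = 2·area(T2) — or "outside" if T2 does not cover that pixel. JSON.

T0:
  2·area = 48  (B↔C swapped to make it positive)
  edge (4, 12)→(2, 0): d=(-2,-12) inclusive
  edge (2, 0)→(8, 12): d=(6,12) inclusive
  edge (8, 12)→(4, 12): d=(-4,0) inclusive
    (1,1)@(3, 3): e=[6,6,36] → █
    (2,1)@(5, 3): e=[30,-18,36] → ·
    (1,2)@(3, 5): e=[2,18,28] → █
    (2,2)@(5, 5): e=[26,-6,28] → ·
    (1,3)@(3, 7): e=[-2,30,20] → ·
    (2,3)@(5, 7): e=[22,6,20] → █
    (3,3)@(7, 7): e=[46,-18,20] → ·
    (2,4)@(5, 9): e=[18,18,12] → █
    (3,4)@(7, 9): e=[42,-6,12] → ·
    (2,5)@(5, 11): e=[14,30,4] → █
    (3,5)@(7, 11): e=[38,6,4] → █
    (2,6)@(5, 13): e=[10,42,-4] → ·
  covered (6 px):
    · · · ·
    · █ · ·
    · █ · ·
    · · █ ·
    · · █ ·
    · · █ █
    · · · ·
    · · · ·
T1:
  2·area = 8
  edge (5, 10)→(8, 12): d=(3,2) inclusive
  edge (8, 12)→(4, 12): d=(-4,0) inclusive
  edge (4, 12)→(5, 10): d=(1,-2) inclusive
    (2,5)@(5, 11): e=[3,4,1] → █
    (3,5)@(7, 11): e=[-1,4,5] → ·
    (2,6)@(5, 13): e=[9,-4,3] → ·
  covered (1 px):
    · · · ·
    · · · ·
    · · · ·
    · · · ·
    · · · ·
    · · █ ·
    · · · ·
    · · · ·
T2:
  2·area = 48
  edge (2, 8)→(6, 0): d=(4,-8) inclusive
  edge (6, 0)→(6, 12): d=(0,12) inclusive
  edge (6, 12)→(2, 8): d=(-4,-4) inclusive
    (2,1)@(5, 3): e=[4,12,32] → █
    (3,1)@(7, 3): e=[20,-12,40] → ·
    (2,2)@(5, 5): e=[12,12,24] → █
    (3,2)@(7, 5): e=[28,-12,32] → ·
    (0,3)@(1, 7): e=[-12,60,0] → ·  [on edge]
    (1,3)@(3, 7): e=[4,36,8] → █
    (3,3)@(7, 7): e=[36,-12,24] → ·
    (1,4)@(3, 9): e=[12,36,0] → █  [on edge]
    (3,4)@(7, 9): e=[44,-12,16] → ·
    (1,5)@(3, 11): e=[20,36,-8] → ·
    (2,5)@(5, 11): e=[36,12,0] → █  [on edge]
    (3,5)@(7, 11): e=[52,-12,8] → ·
    (3,6)@(7, 13): e=[60,-12,0] → ·  [on edge]
  covered (7 px):
    · · · ·
    · · █ ·
    · · █ ·
    · █ █ ·
    · █ █ ·
    · · █ ·
    · · · ·
    · · · ·

Final: [12,8,28]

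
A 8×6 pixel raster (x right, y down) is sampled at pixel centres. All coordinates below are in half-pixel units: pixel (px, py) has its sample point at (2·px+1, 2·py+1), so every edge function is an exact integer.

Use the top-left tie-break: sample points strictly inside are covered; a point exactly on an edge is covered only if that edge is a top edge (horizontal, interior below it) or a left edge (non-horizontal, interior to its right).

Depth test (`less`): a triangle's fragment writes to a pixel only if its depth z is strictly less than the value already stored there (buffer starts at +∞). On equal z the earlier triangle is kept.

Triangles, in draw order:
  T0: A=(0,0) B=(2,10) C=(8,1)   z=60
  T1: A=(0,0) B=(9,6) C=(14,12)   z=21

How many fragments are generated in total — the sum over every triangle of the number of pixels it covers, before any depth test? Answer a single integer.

T0:
  2·area = 78  (B↔C swapped to make it positive)
  edge (0, 0)→(8, 1): d=(8,1) right/bottom  bias=-1
  edge (8, 1)→(2, 10): d=(-6,9) right/bottom  bias=-1
  edge (2, 10)→(0, 0): d=(-2,-10) top-left  bias=+0
    (0,0)@(1, 1): e=[7,63,8] → X
    (1,0)@(3, 1): e=[5,45,28] → X
    (2,0)@(5, 1): e=[3,27,48] → X
    (3,0)@(7, 1): e=[1,9,68] → X
    (4,0)@(9, 1): e=[-1,-9,88] → .
    (0,1)@(1, 3): e=[23,51,4] → X
    (3,1)@(7, 3): e=[17,-3,64] → .
    (0,2)@(1, 5): e=[39,39,0] → X  [on edge]
    (3,2)@(7, 5): e=[33,-15,60] → .
    (0,3)@(1, 7): e=[55,27,-4] → .
    (1,3)@(3, 7): e=[53,9,16] → X
    (2,3)@(5, 7): e=[51,-9,36] → .
  covered (11 px):
    X X X X . . . .
    X X X . . . . .
    X X X . . . . .
    . X . . . . . .
    . . . . . . . .
    . . . . . . . .
T1:
  2·area = 24
  edge (0, 0)→(9, 6): d=(9,6) right/bottom  bias=-1
  edge (9, 6)→(14, 12): d=(5,6) right/bottom  bias=-1
  edge (14, 12)→(0, 0): d=(-14,-12) top-left  bias=+0
    (3,2)@(7, 5): e=[3,7,14] → X
    (4,2)@(9, 5): e=[-9,-5,38] → .
    (3,3)@(7, 7): e=[21,17,-14] → .
    (4,3)@(9, 7): e=[9,5,10] → X
    (5,3)@(11, 7): e=[-3,-7,34] → .
    (4,4)@(9, 9): e=[27,15,-18] → .
    (5,4)@(11, 9): e=[15,3,6] → X
    (6,4)@(13, 9): e=[3,-9,30] → .
    (5,5)@(11, 11): e=[33,13,-22] → .
    (6,5)@(13, 11): e=[21,1,2] → X
    (7,5)@(15, 11): e=[9,-11,26] → .
  covered (4 px):
    . . . . . . . .
    . . . . . . . .
    . . . X . . . .
    . . . . X . . .
    . . . . . X . .
    . . . . . . X .

Answer: 15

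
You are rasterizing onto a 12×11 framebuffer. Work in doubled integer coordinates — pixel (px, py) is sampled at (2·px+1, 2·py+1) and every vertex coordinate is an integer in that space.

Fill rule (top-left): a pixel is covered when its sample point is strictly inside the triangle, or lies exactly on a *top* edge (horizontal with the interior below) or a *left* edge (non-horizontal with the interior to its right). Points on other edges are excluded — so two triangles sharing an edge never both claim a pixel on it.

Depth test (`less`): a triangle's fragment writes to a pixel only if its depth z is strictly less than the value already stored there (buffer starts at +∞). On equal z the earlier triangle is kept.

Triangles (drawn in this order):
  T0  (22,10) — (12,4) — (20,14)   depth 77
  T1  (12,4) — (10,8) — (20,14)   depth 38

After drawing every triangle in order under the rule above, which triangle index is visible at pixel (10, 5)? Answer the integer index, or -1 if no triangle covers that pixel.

T0:
  2·area = 52  (B↔C swapped to make it positive)
  edge (22, 10)→(20, 14): d=(-2,4) right/bottom  bias=-1
  edge (20, 14)→(12, 4): d=(-8,-10) top-left  bias=+0
  edge (12, 4)→(22, 10): d=(10,6) right/bottom  bias=-1
    (3,0)@(7, 1): e=[78,-26,0] → ·  [on edge]
    (6,2)@(13, 5): e=[46,2,4] → #
    (7,2)@(15, 5): e=[38,22,-8] → ·
    (6,3)@(13, 7): e=[42,-14,24] → ·
    (7,3)@(15, 7): e=[34,6,12] → #
    (8,3)@(17, 7): e=[26,26,0] → ·  [on edge]
    (7,4)@(15, 9): e=[30,-10,32] → ·
    (8,4)@(17, 9): e=[22,10,20] → #
    (9,4)@(19, 9): e=[14,30,8] → #
    (10,4)@(21, 9): e=[6,50,-4] → ·
    (8,5)@(17, 11): e=[18,-6,40] → ·
    (9,5)@(19, 11): e=[10,14,28] → #
  covered (6 px):
    · · · · · · · · · · · ·
    · · · · · · · · · · · ·
    · · · · · · # · · · · ·
    · · · · · · · # · · · ·
    · · · · · · · · # # · ·
    · · · · · · · · · # # ·
    · · · · · · · · · · · ·
    · · · · · · · · · · · ·
    · · · · · · · · · · · ·
    · · · · · · · · · · · ·
    · · · · · · · · · · · ·
T1:
  2·area = 52  (B↔C swapped to make it positive)
  edge (12, 4)→(20, 14): d=(8,10) right/bottom  bias=-1
  edge (20, 14)→(10, 8): d=(-10,-6) top-left  bias=+0
  edge (10, 8)→(12, 4): d=(2,-4) top-left  bias=+0
    (2,2)@(5, 5): e=[78,0,-26] → ·  [on edge]
    (5,3)@(11, 7): e=[34,16,2] → #
    (6,3)@(13, 7): e=[14,28,10] → #
    (7,3)@(15, 7): e=[-6,40,18] → ·
    (5,4)@(11, 9): e=[50,-4,6] → ·
    (6,4)@(13, 9): e=[30,8,14] → #
    (7,4)@(15, 9): e=[10,20,22] → #
    (8,4)@(17, 9): e=[-10,32,30] → ·
    (6,5)@(13, 11): e=[46,-12,18] → ·
    (7,5)@(15, 11): e=[26,0,26] → #  [on edge]
    (8,5)@(17, 11): e=[6,12,34] → #
    (9,5)@(19, 11): e=[-14,24,42] → ·
  covered (7 px):
    · · · · · · · · · · · ·
    · · · · · · · · · · · ·
    · · · · · · · · · · · ·
    · · · · · # # · · · · ·
    · · · · · · # # · · · ·
    · · · · · · · # # · · ·
    · · · · · · · · · # · ·
    · · · · · · · · · · · ·
    · · · · · · · · · · · ·
    · · · · · · · · · · · ·
    · · · · · · · · · · · ·

Z-buffer (winner per pixel, '.' = empty):
  . . . . . . . . . . . .
  . . . . . . . . . . . .
  . . . . . . 0 . . . . .
  . . . . . 1 1 0 . . . .
  . . . . . . 1 1 0 0 . .
  . . . . . . . 1 1 0 0 .
  . . . . . . . . . 1 . .
  . . . . . . . . . . . .
  . . . . . . . . . . . .
  . . . . . . . . . . . .
  . . . . . . . . . . . .

Result: 0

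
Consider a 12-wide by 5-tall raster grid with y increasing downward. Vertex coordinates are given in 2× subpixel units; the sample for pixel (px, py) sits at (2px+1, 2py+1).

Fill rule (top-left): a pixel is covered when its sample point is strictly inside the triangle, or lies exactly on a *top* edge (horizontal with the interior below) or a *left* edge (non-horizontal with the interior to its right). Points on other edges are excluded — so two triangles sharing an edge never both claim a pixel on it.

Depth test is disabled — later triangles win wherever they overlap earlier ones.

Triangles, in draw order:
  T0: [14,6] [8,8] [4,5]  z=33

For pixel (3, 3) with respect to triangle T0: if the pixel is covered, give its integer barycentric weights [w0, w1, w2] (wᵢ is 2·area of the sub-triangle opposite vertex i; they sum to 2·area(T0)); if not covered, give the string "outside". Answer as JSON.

T0:
  2·area = 26
  edge (14, 6)→(8, 8): d=(-6,2) right/bottom  bias=-1
  edge (8, 8)→(4, 5): d=(-4,-3) top-left  bias=+0
  edge (4, 5)→(14, 6): d=(10,1) right/bottom  bias=-1
    (11,1)@(23, 3): e=[0,65,-39] → ·  [on edge]
    (8,2)@(17, 5): e=[0,39,-13] → ·  [on edge]
    (3,3)@(7, 7): e=[8,1,17] → █
    (4,3)@(9, 7): e=[4,7,15] → █
    (5,3)@(11, 7): e=[0,13,13] → ·  [on edge]
    (2,4)@(5, 9): e=[0,-13,39] → ·  [on edge]
    (3,4)@(7, 9): e=[-4,-7,37] → ·
    (4,4)@(9, 9): e=[-8,-1,35] → ·
  covered (2 px):
    · · · · · · · · · · · ·
    · · · · · · · · · · · ·
    · · · · · · · · · · · ·
    · · · █ █ · · · · · · ·
    · · · · · · · · · · · ·

Answer: [1,17,8]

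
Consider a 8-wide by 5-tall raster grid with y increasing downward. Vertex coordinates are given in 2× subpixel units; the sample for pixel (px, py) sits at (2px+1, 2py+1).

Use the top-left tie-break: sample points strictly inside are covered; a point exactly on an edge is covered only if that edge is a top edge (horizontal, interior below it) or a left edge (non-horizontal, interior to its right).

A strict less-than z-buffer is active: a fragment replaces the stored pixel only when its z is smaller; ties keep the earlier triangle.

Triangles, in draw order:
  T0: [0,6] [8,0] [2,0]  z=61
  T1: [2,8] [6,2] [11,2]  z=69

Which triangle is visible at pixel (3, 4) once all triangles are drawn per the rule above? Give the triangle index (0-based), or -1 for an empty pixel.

T0:
  2·area = 36  (B↔C swapped to make it positive)
  edge (0, 6)→(2, 0): d=(2,-6) top-left  bias=+0
  edge (2, 0)→(8, 0): d=(6,0) top-left  bias=+0
  edge (8, 0)→(0, 6): d=(-8,6) right/bottom  bias=-1
    (1,0)@(3, 1): e=[8,6,22] → #
    (2,0)@(5, 1): e=[20,6,10] → #
    (3,0)@(7, 1): e=[32,6,-2] → ·
    (0,1)@(1, 3): e=[0,18,18] → #  [on edge]
    (2,1)@(5, 3): e=[24,18,-6] → ·
    (0,2)@(1, 5): e=[4,30,2] → #
    (1,2)@(3, 5): e=[16,30,-10] → ·
    (0,3)@(1, 7): e=[8,42,-14] → ·
  covered (5 px):
    · # # · · · · ·
    # # · · · · · ·
    # · · · · · · ·
    · · · · · · · ·
    · · · · · · · ·
T1:
  2·area = 30
  edge (2, 8)→(6, 2): d=(4,-6) top-left  bias=+0
  edge (6, 2)→(11, 2): d=(5,0) top-left  bias=+0
  edge (11, 2)→(2, 8): d=(-9,6) right/bottom  bias=-1
    (3,1)@(7, 3): e=[10,5,15] → #
    (4,1)@(9, 3): e=[22,5,3] → #
    (5,1)@(11, 3): e=[34,5,-9] → ·
    (2,2)@(5, 5): e=[6,15,9] → #
    (3,2)@(7, 5): e=[18,15,-3] → ·
    (4,2)@(9, 5): e=[30,15,-15] → ·
    (1,3)@(3, 7): e=[2,25,3] → #
    (2,3)@(5, 7): e=[14,25,-9] → ·
    (1,4)@(3, 9): e=[10,35,-15] → ·
  covered (4 px):
    · · · · · · · ·
    · · · # # · · ·
    · · # · · · · ·
    · # · · · · · ·
    · · · · · · · ·

Z-buffer (winner per pixel, '.' = empty):
  . 0 0 . . . . .
  0 0 . 1 1 . . .
  0 . 1 . . . . .
  . 1 . . . . . .
  . . . . . . . .

Result: -1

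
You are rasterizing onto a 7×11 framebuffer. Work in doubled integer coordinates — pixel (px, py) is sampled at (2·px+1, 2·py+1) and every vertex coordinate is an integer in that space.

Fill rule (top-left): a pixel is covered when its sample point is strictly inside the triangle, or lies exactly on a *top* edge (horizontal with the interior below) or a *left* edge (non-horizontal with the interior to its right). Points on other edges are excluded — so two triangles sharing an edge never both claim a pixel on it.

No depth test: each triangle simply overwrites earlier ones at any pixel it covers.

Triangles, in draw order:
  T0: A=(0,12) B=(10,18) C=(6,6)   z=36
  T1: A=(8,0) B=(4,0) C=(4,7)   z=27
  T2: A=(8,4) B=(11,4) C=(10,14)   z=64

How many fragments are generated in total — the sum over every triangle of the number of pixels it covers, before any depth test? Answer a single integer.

T0:
  2·area = 96  (B↔C swapped to make it positive)
  edge (0, 12)→(6, 6): d=(6,-6) top-left  bias=+0
  edge (6, 6)→(10, 18): d=(4,12) right/bottom  bias=-1
  edge (10, 18)→(0, 12): d=(-10,-6) top-left  bias=+0
    (5,0)@(11, 1): e=[0,-80,176] → ·  [on edge]
    (2,1)@(5, 3): e=[-24,0,120] → ·  [on edge]
    (4,1)@(9, 3): e=[0,-48,144] → ·  [on edge]
    (3,2)@(7, 5): e=[0,-16,112] → ·  [on edge]
    (2,3)@(5, 7): e=[0,16,80] → #  [on edge]
    (3,3)@(7, 7): e=[12,-8,92] → ·
    (1,4)@(3, 9): e=[0,48,48] → #  [on edge]
    (3,4)@(7, 9): e=[24,0,72] → ·  [on edge]
    (0,5)@(1, 11): e=[0,80,16] → #  [on edge]
    (3,5)@(7, 11): e=[36,8,52] → #
    (4,5)@(9, 11): e=[48,-16,64] → ·
    (0,6)@(1, 13): e=[12,88,-4] → ·
    (2,7)@(5, 15): e=[48,48,0] → #  [on edge]
    (4,7)@(9, 15): e=[72,0,24] → ·  [on edge]
    (5,10)@(11, 21): e=[120,0,-24] → ·  [on edge]
  covered (13 px):
    · · · · · · ·
    · · · · · · ·
    · · · · · · ·
    · · # · · · ·
    · # # · · · ·
    # # # # · · ·
    · # # # · · ·
    · · # # · · ·
    · · · · # · ·
    · · · · · · ·
    · · · · · · ·
T1:
  2·area = 28  (B↔C swapped to make it positive)
  edge (8, 0)→(4, 7): d=(-4,7) right/bottom  bias=-1
  edge (4, 7)→(4, 0): d=(0,-7) top-left  bias=+0
  edge (4, 0)→(8, 0): d=(4,0) top-left  bias=+0
    (2,0)@(5, 1): e=[17,7,4] → #
    (3,0)@(7, 1): e=[3,21,4] → #
    (4,0)@(9, 1): e=[-11,35,4] → ·
    (2,1)@(5, 3): e=[9,7,12] → #
    (3,1)@(7, 3): e=[-5,21,12] → ·
    (2,2)@(5, 5): e=[1,7,20] → #
    (3,2)@(7, 5): e=[-13,21,20] → ·
    (2,3)@(5, 7): e=[-7,7,28] → ·
  covered (4 px):
    · · # # · · ·
    · · # · · · ·
    · · # · · · ·
    · · · · · · ·
    · · · · · · ·
    · · · · · · ·
    · · · · · · ·
    · · · · · · ·
    · · · · · · ·
    · · · · · · ·
    · · · · · · ·
T2:
  2·area = 30
  edge (8, 4)→(11, 4): d=(3,0) top-left  bias=+0
  edge (11, 4)→(10, 14): d=(-1,10) right/bottom  bias=-1
  edge (10, 14)→(8, 4): d=(-2,-10) top-left  bias=+0
    (4,2)@(9, 5): e=[3,19,8] → #
    (5,2)@(11, 5): e=[3,-1,28] → ·
    (4,3)@(9, 7): e=[9,17,4] → #
    (5,3)@(11, 7): e=[9,-3,24] → ·
    (4,4)@(9, 9): e=[15,15,0] → #  [on edge]
    (5,4)@(11, 9): e=[15,-5,20] → ·
    (4,5)@(9, 11): e=[21,13,-4] → ·
    (5,9)@(11, 19): e=[45,-15,0] → ·  [on edge]
  covered (3 px):
    · · · · · · ·
    · · · · · · ·
    · · · · # · ·
    · · · · # · ·
    · · · · # · ·
    · · · · · · ·
    · · · · · · ·
    · · · · · · ·
    · · · · · · ·
    · · · · · · ·
    · · · · · · ·

Answer: 20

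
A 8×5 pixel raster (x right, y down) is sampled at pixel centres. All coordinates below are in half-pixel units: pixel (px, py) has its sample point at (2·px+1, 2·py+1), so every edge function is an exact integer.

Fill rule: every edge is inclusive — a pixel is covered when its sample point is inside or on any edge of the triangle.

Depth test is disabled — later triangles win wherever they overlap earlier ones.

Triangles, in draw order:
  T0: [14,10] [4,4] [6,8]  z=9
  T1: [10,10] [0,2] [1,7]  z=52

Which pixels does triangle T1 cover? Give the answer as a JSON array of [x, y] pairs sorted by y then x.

T0:
  2·area = 28  (B↔C swapped to make it positive)
  edge (14, 10)→(6, 8): d=(-8,-2) inclusive
  edge (6, 8)→(4, 4): d=(-2,-4) inclusive
  edge (4, 4)→(14, 10): d=(10,6) inclusive
    (2,2)@(5, 5): e=[22,2,4] → █
    (3,2)@(7, 5): e=[26,10,-8] → ·
    (2,3)@(5, 7): e=[6,-2,24] → ·
    (3,3)@(7, 7): e=[10,6,12] → █
    (4,3)@(9, 7): e=[14,14,0] → █  [on edge]
    (5,3)@(11, 7): e=[18,22,-12] → ·
    (3,4)@(7, 9): e=[-6,2,32] → ·
    (4,4)@(9, 9): e=[-2,10,20] → ·
    (5,4)@(11, 9): e=[2,18,8] → █
    (6,4)@(13, 9): e=[6,26,-4] → ·
  covered (4 px):
    · · · · · · · ·
    · · · · · · · ·
    · · █ · · · · ·
    · · · █ █ · · ·
    · · · · · █ · ·
T1:
  2·area = 42  (B↔C swapped to make it positive)
  edge (10, 10)→(1, 7): d=(-9,-3) inclusive
  edge (1, 7)→(0, 2): d=(-1,-5) inclusive
  edge (0, 2)→(10, 10): d=(10,8) inclusive
    (0,1)@(1, 3): e=[36,4,2] → █
    (1,1)@(3, 3): e=[42,14,-14] → ·
    (0,2)@(1, 5): e=[18,2,22] → █
    (1,2)@(3, 5): e=[24,12,6] → █
    (2,2)@(5, 5): e=[30,22,-10] → ·
    (0,3)@(1, 7): e=[0,0,42] → █  [on edge]
    (2,3)@(5, 7): e=[12,20,10] → █
    (3,3)@(7, 7): e=[18,30,-6] → ·
    (0,4)@(1, 9): e=[-18,-2,62] → ·
    (1,4)@(3, 9): e=[-12,8,46] → ·
    (2,4)@(5, 9): e=[-6,18,30] → ·
    (3,4)@(7, 9): e=[0,28,14] → █  [on edge]
  covered (7 px):
    · · · · · · · ·
    █ · · · · · · ·
    █ █ · · · · · ·
    █ █ █ · · · · ·
    · · · █ · · · ·

Answer: [[0,1],[0,2],[1,2],[0,3],[1,3],[2,3],[3,4]]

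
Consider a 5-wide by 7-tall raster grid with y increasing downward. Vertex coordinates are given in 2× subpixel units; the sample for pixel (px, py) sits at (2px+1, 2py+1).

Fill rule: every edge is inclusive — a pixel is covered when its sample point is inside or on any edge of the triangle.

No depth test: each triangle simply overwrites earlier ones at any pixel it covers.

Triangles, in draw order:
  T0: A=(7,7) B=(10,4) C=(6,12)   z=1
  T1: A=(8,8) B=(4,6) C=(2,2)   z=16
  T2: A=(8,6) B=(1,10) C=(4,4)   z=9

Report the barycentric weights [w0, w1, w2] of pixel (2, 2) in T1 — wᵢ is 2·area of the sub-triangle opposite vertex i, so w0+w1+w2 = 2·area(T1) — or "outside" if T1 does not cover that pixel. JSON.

T0:
  2·area = 12
  edge (7, 7)→(10, 4): d=(3,-3) inclusive
  edge (10, 4)→(6, 12): d=(-4,8) inclusive
  edge (6, 12)→(7, 7): d=(1,-5) inclusive
    (4,2)@(9, 5): e=[0,4,8] → █  [on edge]
    (3,3)@(7, 7): e=[0,12,0] → █  [on edge]
    (4,3)@(9, 7): e=[6,-4,10] → ·
    (2,4)@(5, 9): e=[0,20,-8] → ·  [on edge]
    (3,4)@(7, 9): e=[6,4,2] → █
    (4,4)@(9, 9): e=[12,-12,12] → ·
    (1,5)@(3, 11): e=[0,28,-16] → ·  [on edge]
    (3,5)@(7, 11): e=[12,-4,4] → ·
    (0,6)@(1, 13): e=[0,36,-24] → ·  [on edge]
  covered (3 px):
    · · · · ·
    · · · · ·
    · · · · █
    · · · █ ·
    · · · █ ·
    · · · · ·
    · · · · ·
T1:
  2·area = 12
  edge (8, 8)→(4, 6): d=(-4,-2) inclusive
  edge (4, 6)→(2, 2): d=(-2,-4) inclusive
  edge (2, 2)→(8, 8): d=(6,6) inclusive
    (0,0)@(1, 1): e=[14,-2,0] → ·  [on edge]
    (1,1)@(3, 3): e=[10,2,0] → █  [on edge]
    (2,1)@(5, 3): e=[14,10,-12] → ·
    (1,2)@(3, 5): e=[2,-2,12] → ·
    (2,2)@(5, 5): e=[6,6,0] → █  [on edge]
    (3,2)@(7, 5): e=[10,14,-12] → ·
    (2,3)@(5, 7): e=[-2,2,12] → ·
    (3,3)@(7, 7): e=[2,10,0] → █  [on edge]
    (4,3)@(9, 7): e=[6,18,-12] → ·
    (3,4)@(7, 9): e=[-6,6,12] → ·
    (4,4)@(9, 9): e=[-2,14,0] → ·  [on edge]
  covered (3 px):
    · · · · ·
    · █ · · ·
    · · █ · ·
    · · · █ ·
    · · · · ·
    · · · · ·
    · · · · ·
T2:
  2·area = 30
  edge (8, 6)→(1, 10): d=(-7,4) inclusive
  edge (1, 10)→(4, 4): d=(3,-6) inclusive
  edge (4, 4)→(8, 6): d=(4,2) inclusive
    (2,2)@(5, 5): e=[19,9,2] → █
    (3,2)@(7, 5): e=[11,21,-2] → ·
    (1,3)@(3, 7): e=[13,3,14] → █
    (3,3)@(7, 7): e=[-3,27,6] → ·
    (1,4)@(3, 9): e=[-1,9,22] → ·
    (2,4)@(5, 9): e=[-9,21,18] → ·
  covered (3 px):
    · · · · ·
    · · · · ·
    · · █ · ·
    · █ █ · ·
    · · · · ·
    · · · · ·
    · · · · ·

Result: [6,0,6]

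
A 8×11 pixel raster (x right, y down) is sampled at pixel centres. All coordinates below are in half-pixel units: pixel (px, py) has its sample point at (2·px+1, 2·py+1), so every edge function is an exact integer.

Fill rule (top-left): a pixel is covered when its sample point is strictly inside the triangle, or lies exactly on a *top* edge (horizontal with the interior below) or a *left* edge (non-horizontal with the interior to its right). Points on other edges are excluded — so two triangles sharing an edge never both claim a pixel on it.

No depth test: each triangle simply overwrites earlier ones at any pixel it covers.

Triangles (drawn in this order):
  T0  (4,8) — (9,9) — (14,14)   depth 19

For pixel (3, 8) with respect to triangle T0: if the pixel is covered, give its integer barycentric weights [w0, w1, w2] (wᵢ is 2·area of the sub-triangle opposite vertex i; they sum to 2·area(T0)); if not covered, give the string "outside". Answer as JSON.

T0:
  2·area = 20
  edge (4, 8)→(9, 9): d=(5,1) right/bottom  bias=-1
  edge (9, 9)→(14, 14): d=(5,5) right/bottom  bias=-1
  edge (14, 14)→(4, 8): d=(-10,-6) top-left  bias=+0
    (0,0)@(1, 1): e=[-32,0,52] → ·  [on edge]
    (1,1)@(3, 3): e=[-24,0,44] → ·  [on edge]
    (2,2)@(5, 5): e=[-16,0,36] → ·  [on edge]
    (3,3)@(7, 7): e=[-8,0,28] → ·  [on edge]
    (3,4)@(7, 9): e=[2,10,8] → #
    (4,4)@(9, 9): e=[0,0,20] → ·  [on edge]
    (3,5)@(7, 11): e=[12,20,-12] → ·
    (4,5)@(9, 11): e=[10,10,0] → #  [on edge]
    (5,5)@(11, 11): e=[8,0,12] → ·  [on edge]
    (4,6)@(9, 13): e=[20,20,-20] → ·
    (6,6)@(13, 13): e=[16,0,4] → ·  [on edge]
    (7,7)@(15, 15): e=[24,0,-4] → ·  [on edge]
  covered (2 px):
    · · · · · · · ·
    · · · · · · · ·
    · · · · · · · ·
    · · · · · · · ·
    · · · # · · · ·
    · · · · # · · ·
    · · · · · · · ·
    · · · · · · · ·
    · · · · · · · ·
    · · · · · · · ·
    · · · · · · · ·

Final: "outside"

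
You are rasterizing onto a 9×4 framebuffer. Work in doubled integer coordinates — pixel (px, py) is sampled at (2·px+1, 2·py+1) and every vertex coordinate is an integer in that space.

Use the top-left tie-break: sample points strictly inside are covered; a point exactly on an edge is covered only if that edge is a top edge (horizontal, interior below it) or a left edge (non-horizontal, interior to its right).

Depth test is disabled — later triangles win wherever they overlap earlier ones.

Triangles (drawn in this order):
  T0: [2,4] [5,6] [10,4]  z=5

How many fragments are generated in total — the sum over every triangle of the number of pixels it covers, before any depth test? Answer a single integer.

T0:
  2·area = 16  (B↔C swapped to make it positive)
  edge (2, 4)→(10, 4): d=(8,0) top-left  bias=+0
  edge (10, 4)→(5, 6): d=(-5,2) right/bottom  bias=-1
  edge (5, 6)→(2, 4): d=(-3,-2) top-left  bias=+0
    (2,2)@(5, 5): e=[8,5,3] → #
    (3,2)@(7, 5): e=[8,1,7] → #
    (4,2)@(9, 5): e=[8,-3,11] → ·
    (2,3)@(5, 7): e=[24,-5,-3] → ·
    (3,3)@(7, 7): e=[24,-9,1] → ·
  covered (2 px):
    · · · · · · · · ·
    · · · · · · · · ·
    · · # # · · · · ·
    · · · · · · · · ·

Answer: 2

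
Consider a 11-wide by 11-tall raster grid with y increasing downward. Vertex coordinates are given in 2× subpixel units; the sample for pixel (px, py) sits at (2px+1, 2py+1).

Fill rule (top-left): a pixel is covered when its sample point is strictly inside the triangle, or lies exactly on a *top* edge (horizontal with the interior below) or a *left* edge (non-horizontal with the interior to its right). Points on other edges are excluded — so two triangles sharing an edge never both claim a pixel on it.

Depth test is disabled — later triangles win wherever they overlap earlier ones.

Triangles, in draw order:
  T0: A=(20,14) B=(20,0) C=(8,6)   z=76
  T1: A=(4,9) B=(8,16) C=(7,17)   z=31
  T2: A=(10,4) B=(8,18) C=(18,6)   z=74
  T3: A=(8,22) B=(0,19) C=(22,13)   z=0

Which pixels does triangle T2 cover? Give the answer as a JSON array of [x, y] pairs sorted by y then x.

T0:
  2·area = 168  (B↔C swapped to make it positive)
  edge (20, 14)→(8, 6): d=(-12,-8) top-left  bias=+0
  edge (8, 6)→(20, 0): d=(12,-6) top-left  bias=+0
  edge (20, 0)→(20, 14): d=(0,14) right/bottom  bias=-1
    (9,0)@(19, 1): e=[148,6,14] → #
    (10,0)@(21, 1): e=[164,18,-14] → ·
    (7,1)@(15, 3): e=[92,6,70] → #
    (8,1)@(17, 3): e=[108,18,42] → #
    (10,1)@(21, 3): e=[140,42,-14] → ·
    (5,2)@(11, 5): e=[36,6,126] → #
    (6,2)@(13, 5): e=[52,18,98] → #
    (10,2)@(21, 5): e=[116,66,-14] → ·
    (5,3)@(11, 7): e=[12,30,126] → #
    (10,3)@(21, 7): e=[92,90,-14] → ·
    (5,4)@(11, 9): e=[-12,54,126] → ·
    (6,4)@(13, 9): e=[4,66,98] → #
  covered (21 px):
    · · · · · · · · · # ·
    · · · · · · · # # # ·
    · · · · · # # # # # ·
    · · · · · # # # # # ·
    · · · · · · # # # # ·
    · · · · · · · · # # ·
    · · · · · · · · · # ·
    · · · · · · · · · · ·
    · · · · · · · · · · ·
    · · · · · · · · · · ·
    · · · · · · · · · · ·
T1:
  2·area = 11
  edge (4, 9)→(8, 16): d=(4,7) right/bottom  bias=-1
  edge (8, 16)→(7, 17): d=(-1,1) right/bottom  bias=-1
  edge (7, 17)→(4, 9): d=(-3,-8) top-left  bias=+0
    (0,0)@(1, 1): e=[-11,22,0] → ·  [on edge]
    (10,1)@(21, 3): e=[-143,0,154] → ·  [on edge]
    (9,2)@(19, 5): e=[-121,0,132] → ·  [on edge]
    (8,3)@(17, 7): e=[-99,0,110] → ·  [on edge]
    (7,4)@(15, 9): e=[-77,0,88] → ·  [on edge]
    (2,5)@(5, 11): e=[1,8,2] → #
    (3,5)@(7, 11): e=[-13,6,18] → ·
    (6,5)@(13, 11): e=[-55,0,66] → ·  [on edge]
    (2,6)@(5, 13): e=[9,6,-4] → ·
    (5,6)@(11, 13): e=[-33,0,44] → ·  [on edge]
    (3,7)@(7, 15): e=[3,2,6] → #
    (4,7)@(9, 15): e=[-11,0,22] → ·  [on edge]
    (3,8)@(7, 17): e=[11,0,0] → ·  [on edge]
    (2,9)@(5, 19): e=[33,0,-22] → ·  [on edge]
    (1,10)@(3, 21): e=[55,0,-44] → ·  [on edge]
  covered (2 px):
    · · · · · · · · · · ·
    · · · · · · · · · · ·
    · · · · · · · · · · ·
    · · · · · · · · · · ·
    · · · · · · · · · · ·
    · · # · · · · · · · ·
    · · · · · · · · · · ·
    · · · # · · · · · · ·
    · · · · · · · · · · ·
    · · · · · · · · · · ·
    · · · · · · · · · · ·
T2:
  2·area = 116  (B↔C swapped to make it positive)
  edge (10, 4)→(18, 6): d=(8,2) right/bottom  bias=-1
  edge (18, 6)→(8, 18): d=(-10,12) right/bottom  bias=-1
  edge (8, 18)→(10, 4): d=(2,-14) top-left  bias=+0
    (5,2)@(11, 5): e=[6,94,16] → #
    (6,2)@(13, 5): e=[2,70,44] → #
    (7,2)@(15, 5): e=[-2,46,72] → ·
    (5,3)@(11, 7): e=[22,74,20] → #
    (7,3)@(15, 7): e=[14,26,76] → #
    (8,3)@(17, 7): e=[10,2,104] → #
    (9,3)@(19, 7): e=[6,-22,132] → ·
    (5,4)@(11, 9): e=[38,54,24] → #
    (8,4)@(17, 9): e=[26,-18,108] → ·
    (4,5)@(9, 11): e=[58,58,0] → #  [on edge]
    (7,5)@(15, 11): e=[46,-14,84] → ·
    (4,6)@(9, 13): e=[74,38,4] → #
  covered (15 px):
    · · · · · · · · · · ·
    · · · · · · · · · · ·
    · · · · · # # · · · ·
    · · · · · # # # # · ·
    · · · · · # # # · · ·
    · · · · # # # · · · ·
    · · · · # # · · · · ·
    · · · · # · · · · · ·
    · · · · · · · · · · ·
    · · · · · · · · · · ·
    · · · · · · · · · · ·
T3:
  2·area = 114
  edge (8, 22)→(0, 19): d=(-8,-3) top-left  bias=+0
  edge (0, 19)→(22, 13): d=(22,-6) top-left  bias=+0
  edge (22, 13)→(8, 22): d=(-14,9) right/bottom  bias=-1
    (7,7)@(15, 15): e=[77,2,35] → #
    (8,7)@(17, 15): e=[83,14,17] → #
    (9,7)@(19, 15): e=[89,26,-1] → ·
    (4,8)@(9, 17): e=[43,10,61] → #
    (5,8)@(11, 17): e=[49,22,43] → #
    (6,8)@(13, 17): e=[55,34,25] → #
    (8,8)@(17, 17): e=[67,58,-11] → ·
    (0,9)@(1, 19): e=[3,6,105] → #
    (1,9)@(3, 19): e=[9,18,87] → #
    (2,9)@(5, 19): e=[15,30,69] → #
    (3,9)@(7, 19): e=[21,42,51] → #
    (6,9)@(13, 19): e=[39,78,-3] → ·
  covered (14 px):
    · · · · · · · · · · ·
    · · · · · · · · · · ·
    · · · · · · · · · · ·
    · · · · · · · · · · ·
    · · · · · · · · · · ·
    · · · · · · · · · · ·
    · · · · · · · · · · ·
    · · · · · · · # # · ·
    · · · · # # # # · · ·
    # # # # # # · · · · ·
    · · · # # · · · · · ·

Answer: [[5,2],[6,2],[5,3],[6,3],[7,3],[8,3],[5,4],[6,4],[7,4],[4,5],[5,5],[6,5],[4,6],[5,6],[4,7]]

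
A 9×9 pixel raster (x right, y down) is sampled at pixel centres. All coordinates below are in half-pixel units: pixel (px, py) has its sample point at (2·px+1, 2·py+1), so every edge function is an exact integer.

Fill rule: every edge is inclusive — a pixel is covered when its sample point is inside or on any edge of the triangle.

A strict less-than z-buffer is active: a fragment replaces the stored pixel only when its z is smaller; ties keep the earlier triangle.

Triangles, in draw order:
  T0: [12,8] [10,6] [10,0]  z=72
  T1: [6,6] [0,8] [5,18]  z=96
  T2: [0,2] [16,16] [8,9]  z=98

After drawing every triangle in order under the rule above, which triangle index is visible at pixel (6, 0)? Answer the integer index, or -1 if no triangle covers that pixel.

T0:
  2·area = 12
  edge (12, 8)→(10, 6): d=(-2,-2) inclusive
  edge (10, 6)→(10, 0): d=(0,-6) inclusive
  edge (10, 0)→(12, 8): d=(2,8) inclusive
    (2,0)@(5, 1): e=[0,-30,42] → ·  [on edge]
    (3,1)@(7, 3): e=[0,-18,30] → ·  [on edge]
    (4,2)@(9, 5): e=[0,-6,18] → ·  [on edge]
    (5,2)@(11, 5): e=[4,6,2] → █
    (6,2)@(13, 5): e=[8,18,-14] → ·
    (5,3)@(11, 7): e=[0,6,6] → █  [on edge]
    (6,3)@(13, 7): e=[4,18,-10] → ·
    (5,4)@(11, 9): e=[-4,6,10] → ·
    (6,4)@(13, 9): e=[0,18,-6] → ·  [on edge]
    (7,5)@(15, 11): e=[0,30,-18] → ·  [on edge]
    (8,6)@(17, 13): e=[0,42,-30] → ·  [on edge]
  covered (2 px):
    · · · · · · · · ·
    · · · · · · · · ·
    · · · · · █ · · ·
    · · · · · █ · · ·
    · · · · · · · · ·
    · · · · · · · · ·
    · · · · · · · · ·
    · · · · · · · · ·
    · · · · · · · · ·
T1:
  2·area = 70  (B↔C swapped to make it positive)
  edge (6, 6)→(5, 18): d=(-1,12) inclusive
  edge (5, 18)→(0, 8): d=(-5,-10) inclusive
  edge (0, 8)→(6, 6): d=(6,-2) inclusive
    (7,1)@(15, 3): e=[-105,175,0] → ·  [on edge]
    (4,2)@(9, 5): e=[-35,105,0] → ·  [on edge]
    (1,3)@(3, 7): e=[35,35,0] → █  [on edge]
    (2,3)@(5, 7): e=[11,55,4] → █
    (3,3)@(7, 7): e=[-13,75,8] → ·
    (0,4)@(1, 9): e=[57,5,8] → █
    (3,4)@(7, 9): e=[-15,65,20] → ·
    (0,5)@(1, 11): e=[55,-5,20] → ·
    (1,5)@(3, 11): e=[31,15,24] → █
    (3,5)@(7, 11): e=[-17,55,32] → ·
    (1,6)@(3, 13): e=[29,5,36] → █
    (3,6)@(7, 13): e=[-19,45,44] → ·
  covered (11 px):
    · · · · · · · · ·
    · · · · · · · · ·
    · · · · · · · · ·
    · █ █ · · · · · ·
    █ █ █ · · · · · ·
    · █ █ · · · · · ·
    · █ █ · · · · · ·
    · · █ · · · · · ·
    · · █ · · · · · ·
T2:
  degenerate (2·area = 0) — covers nothing

Z-buffer (winner per pixel, '.' = empty):
  . . . . . . . . .
  . . . . . . . . .
  . . . . . 0 . . .
  . 1 1 . . 0 . . .
  1 1 1 . . . . . .
  . 1 1 . . . . . .
  . 1 1 . . . . . .
  . . 1 . . . . . .
  . . 1 . . . . . .

Final: -1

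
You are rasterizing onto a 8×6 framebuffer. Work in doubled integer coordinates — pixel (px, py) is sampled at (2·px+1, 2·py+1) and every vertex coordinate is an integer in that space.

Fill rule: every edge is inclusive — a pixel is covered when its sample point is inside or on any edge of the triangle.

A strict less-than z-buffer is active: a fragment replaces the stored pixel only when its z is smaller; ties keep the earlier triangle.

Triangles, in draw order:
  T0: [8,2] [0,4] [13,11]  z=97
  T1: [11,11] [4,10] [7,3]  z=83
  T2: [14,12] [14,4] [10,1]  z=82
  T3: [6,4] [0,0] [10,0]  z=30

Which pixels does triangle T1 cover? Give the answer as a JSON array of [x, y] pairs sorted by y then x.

T0:
  2·area = 82  (B↔C swapped to make it positive)
  edge (8, 2)→(13, 11): d=(5,9) inclusive
  edge (13, 11)→(0, 4): d=(-13,-7) inclusive
  edge (0, 4)→(8, 2): d=(8,-2) inclusive
    (2,1)@(5, 3): e=[32,48,2] → X
    (3,1)@(7, 3): e=[14,62,6] → X
    (4,1)@(9, 3): e=[-4,76,10] → .
    (1,2)@(3, 5): e=[60,8,14] → X
    (4,2)@(9, 5): e=[6,50,26] → X
    (5,2)@(11, 5): e=[-12,64,30] → .
    (1,3)@(3, 7): e=[70,-18,30] → .
    (2,3)@(5, 7): e=[52,-4,34] → .
    (3,3)@(7, 7): e=[34,10,38] → X
    (5,3)@(11, 7): e=[-2,38,46] → .
    (3,4)@(7, 9): e=[44,-16,54] → .
    (4,4)@(9, 9): e=[26,-2,58] → .
    (6,5)@(13, 11): e=[0,0,82] → X  [on edge]
  covered (10 px):
    . . . . . . . .
    . . X X . . . .
    . X X X X . . .
    . . . X X . . .
    . . . . . X . .
    . . . . . . X .
T1:
  2·area = 52
  edge (11, 11)→(4, 10): d=(-7,-1) inclusive
  edge (4, 10)→(7, 3): d=(3,-7) inclusive
  edge (7, 3)→(11, 11): d=(4,8) inclusive
    (3,1)@(7, 3): e=[52,0,0] → X  [on edge]
    (4,1)@(9, 3): e=[54,14,-16] → .
    (3,2)@(7, 5): e=[38,6,8] → X
    (4,2)@(9, 5): e=[40,20,-8] → .
    (3,3)@(7, 7): e=[24,12,16] → X
    (4,3)@(9, 7): e=[26,26,0] → X  [on edge]
    (5,3)@(11, 7): e=[28,40,-16] → .
    (2,4)@(5, 9): e=[8,4,40] → X
    (5,4)@(11, 9): e=[14,46,-8] → .
    (2,5)@(5, 11): e=[-6,10,48] → .
    (3,5)@(7, 11): e=[-4,24,32] → .
    (4,5)@(9, 11): e=[-2,38,16] → .
    (5,5)@(11, 11): e=[0,52,0] → X  [on edge]
  covered (8 px):
    . . . . . . . .
    . . . X . . . .
    . . . X . . . .
    . . . X X . . .
    . . X X X . . .
    . . . . . X . .
T2:
  2·area = 32  (B↔C swapped to make it positive)
  edge (14, 12)→(10, 1): d=(-4,-11) inclusive
  edge (10, 1)→(14, 4): d=(4,3) inclusive
  edge (14, 4)→(14, 12): d=(0,8) inclusive
    (5,1)@(11, 3): e=[3,5,24] → X
    (6,1)@(13, 3): e=[25,-1,8] → .
    (5,2)@(11, 5): e=[-5,13,24] → .
    (6,2)@(13, 5): e=[17,7,8] → X
    (7,2)@(15, 5): e=[39,1,-8] → .
    (6,3)@(13, 7): e=[9,15,8] → X
    (7,3)@(15, 7): e=[31,9,-8] → .
    (6,4)@(13, 9): e=[1,23,8] → X
    (7,4)@(15, 9): e=[23,17,-8] → .
    (6,5)@(13, 11): e=[-7,31,8] → .
  covered (4 px):
    . . . . . . . .
    . . . . . X . .
    . . . . . . X .
    . . . . . . X .
    . . . . . . X .
    . . . . . . . .
T3:
  2·area = 40
  edge (6, 4)→(0, 0): d=(-6,-4) inclusive
  edge (0, 0)→(10, 0): d=(10,0) inclusive
  edge (10, 0)→(6, 4): d=(-4,4) inclusive
    (1,0)@(3, 1): e=[6,10,24] → X
    (2,0)@(5, 1): e=[14,10,16] → X
    (3,0)@(7, 1): e=[22,10,8] → X
    (4,0)@(9, 1): e=[30,10,0] → X  [on edge]
    (5,0)@(11, 1): e=[38,10,-8] → .
    (1,1)@(3, 3): e=[-6,30,16] → .
    (2,1)@(5, 3): e=[2,30,8] → X
    (3,1)@(7, 3): e=[10,30,0] → X  [on edge]
    (4,1)@(9, 3): e=[18,30,-8] → .
    (2,2)@(5, 5): e=[-10,50,0] → .  [on edge]
    (3,2)@(7, 5): e=[-2,50,-8] → .
    (1,3)@(3, 7): e=[-30,70,0] → .  [on edge]
    (0,4)@(1, 9): e=[-50,90,0] → .  [on edge]
  covered (6 px):
    . X X X X . . .
    . . X X . . . .
    . . . . . . . .
    . . . . . . . .
    . . . . . . . .
    . . . . . . . .

Final: [[3,1],[3,2],[3,3],[4,3],[2,4],[3,4],[4,4],[5,5]]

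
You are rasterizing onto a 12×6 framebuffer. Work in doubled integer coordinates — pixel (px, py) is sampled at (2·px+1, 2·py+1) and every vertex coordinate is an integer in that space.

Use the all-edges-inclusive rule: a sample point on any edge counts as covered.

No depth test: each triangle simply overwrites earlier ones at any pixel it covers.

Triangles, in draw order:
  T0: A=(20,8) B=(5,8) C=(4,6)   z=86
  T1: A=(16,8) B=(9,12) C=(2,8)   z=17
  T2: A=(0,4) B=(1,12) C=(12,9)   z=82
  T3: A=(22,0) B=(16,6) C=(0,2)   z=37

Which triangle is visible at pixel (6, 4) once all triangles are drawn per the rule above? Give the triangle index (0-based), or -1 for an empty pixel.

T0:
  2·area = 30
  edge (20, 8)→(5, 8): d=(-15,0) inclusive
  edge (5, 8)→(4, 6): d=(-1,-2) inclusive
  edge (4, 6)→(20, 8): d=(16,2) inclusive
    (2,3)@(5, 7): e=[15,1,14] → #
    (3,3)@(7, 7): e=[15,5,10] → #
    (4,3)@(9, 7): e=[15,9,6] → #
    (5,3)@(11, 7): e=[15,13,2] → #
    (6,3)@(13, 7): e=[15,17,-2] → ·
    (2,4)@(5, 9): e=[-15,-1,46] → ·
    (3,4)@(7, 9): e=[-15,3,42] → ·
    (4,4)@(9, 9): e=[-15,7,38] → ·
    (5,4)@(11, 9): e=[-15,11,34] → ·
  covered (4 px):
    · · · · · · · · · · · ·
    · · · · · · · · · · · ·
    · · · · · · · · · · · ·
    · · # # # # · · · · · ·
    · · · · · · · · · · · ·
    · · · · · · · · · · · ·
T1:
  2·area = 56
  edge (16, 8)→(9, 12): d=(-7,4) inclusive
  edge (9, 12)→(2, 8): d=(-7,-4) inclusive
  edge (2, 8)→(16, 8): d=(14,0) inclusive
    (2,4)@(5, 9): e=[37,5,14] → #
    (3,4)@(7, 9): e=[29,13,14] → #
    (4,4)@(9, 9): e=[21,21,14] → #
    (5,4)@(11, 9): e=[13,29,14] → #
    (6,4)@(13, 9): e=[5,37,14] → #
    (7,4)@(15, 9): e=[-3,45,14] → ·
    (2,5)@(5, 11): e=[23,-9,42] → ·
    (3,5)@(7, 11): e=[15,-1,42] → ·
    (4,5)@(9, 11): e=[7,7,42] → #
    (5,5)@(11, 11): e=[-1,15,42] → ·
    (6,5)@(13, 11): e=[-9,23,42] → ·
  covered (6 px):
    · · · · · · · · · · · ·
    · · · · · · · · · · · ·
    · · · · · · · · · · · ·
    · · · · · · · · · · · ·
    · · # # # # # · · · · ·
    · · · · # · · · · · · ·
T2:
  2·area = 91  (B↔C swapped to make it positive)
  edge (0, 4)→(12, 9): d=(12,5) inclusive
  edge (12, 9)→(1, 12): d=(-11,3) inclusive
  edge (1, 12)→(0, 4): d=(-1,-8) inclusive
    (0,2)@(1, 5): e=[7,77,7] → #
    (1,2)@(3, 5): e=[-3,71,23] → ·
    (0,3)@(1, 7): e=[31,55,5] → #
    (1,3)@(3, 7): e=[21,49,21] → #
    (2,3)@(5, 7): e=[11,43,37] → #
    (3,3)@(7, 7): e=[1,37,53] → #
    (4,3)@(9, 7): e=[-9,31,69] → ·
    (0,4)@(1, 9): e=[55,33,3] → #
    (4,4)@(9, 9): e=[15,9,67] → #
    (5,4)@(11, 9): e=[5,3,83] → #
    (6,4)@(13, 9): e=[-5,-3,99] → ·
    (0,5)@(1, 11): e=[79,11,1] → #
  covered (13 px):
    · · · · · · · · · · · ·
    · · · · · · · · · · · ·
    # · · · · · · · · · · ·
    # # # # · · · · · · · ·
    # # # # # # · · · · · ·
    # # · · · · · · · · · ·
T3:
  2·area = 120
  edge (22, 0)→(16, 6): d=(-6,6) inclusive
  edge (16, 6)→(0, 2): d=(-16,-4) inclusive
  edge (0, 2)→(22, 0): d=(22,-2) inclusive
    (5,0)@(11, 1): e=[60,60,0] → #  [on edge]
    (6,0)@(13, 1): e=[48,68,4] → #
    (7,0)@(15, 1): e=[36,76,8] → #
    (8,0)@(17, 1): e=[24,84,12] → #
    (9,0)@(19, 1): e=[12,92,16] → #
    (10,0)@(21, 1): e=[0,100,20] → #  [on edge]
    (11,0)@(23, 1): e=[-12,108,24] → ·
    (2,1)@(5, 3): e=[84,4,32] → #
    (3,1)@(7, 3): e=[72,12,36] → #
    (4,1)@(9, 3): e=[60,20,40] → #
    (9,1)@(19, 3): e=[0,60,60] → #  [on edge]
    (10,1)@(21, 3): e=[-12,68,64] → ·
    (8,2)@(17, 5): e=[0,20,100] → #  [on edge]
    (7,3)@(15, 7): e=[0,-20,140] → ·  [on edge]
    (6,4)@(13, 9): e=[0,-60,180] → ·  [on edge]
    (5,5)@(11, 11): e=[0,-100,220] → ·  [on edge]
  covered (17 px):
    · · · · · # # # # # # ·
    · · # # # # # # # # · ·
    · · · · · · # # # · · ·
    · · · · · · · · · · · ·
    · · · · · · · · · · · ·
    · · · · · · · · · · · ·

Z-buffer (winner per pixel, '.' = empty):
  . . . . . 3 3 3 3 3 3 .
  . . 3 3 3 3 3 3 3 3 . .
  2 . . . . . 3 3 3 . . .
  2 2 2 2 0 0 . . . . . .
  2 2 2 2 2 2 1 . . . . .
  2 2 . . 1 . . . . . . .

Final: 1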